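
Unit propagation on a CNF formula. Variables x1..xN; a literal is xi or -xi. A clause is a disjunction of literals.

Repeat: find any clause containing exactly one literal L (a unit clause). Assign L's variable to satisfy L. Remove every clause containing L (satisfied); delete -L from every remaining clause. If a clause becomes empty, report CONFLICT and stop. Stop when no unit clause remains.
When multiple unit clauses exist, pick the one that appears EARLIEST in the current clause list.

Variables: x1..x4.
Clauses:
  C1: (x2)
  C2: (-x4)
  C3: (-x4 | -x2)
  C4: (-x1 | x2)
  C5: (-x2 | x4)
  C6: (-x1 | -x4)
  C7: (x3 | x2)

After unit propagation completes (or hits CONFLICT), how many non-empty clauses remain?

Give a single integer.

unit clause [2] forces x2=T; simplify:
  drop -2 from [-4, -2] -> [-4]
  drop -2 from [-2, 4] -> [4]
  satisfied 3 clause(s); 4 remain; assigned so far: [2]
unit clause [-4] forces x4=F; simplify:
  drop 4 from [4] -> [] (empty!)
  satisfied 3 clause(s); 1 remain; assigned so far: [2, 4]
CONFLICT (empty clause)

Answer: 0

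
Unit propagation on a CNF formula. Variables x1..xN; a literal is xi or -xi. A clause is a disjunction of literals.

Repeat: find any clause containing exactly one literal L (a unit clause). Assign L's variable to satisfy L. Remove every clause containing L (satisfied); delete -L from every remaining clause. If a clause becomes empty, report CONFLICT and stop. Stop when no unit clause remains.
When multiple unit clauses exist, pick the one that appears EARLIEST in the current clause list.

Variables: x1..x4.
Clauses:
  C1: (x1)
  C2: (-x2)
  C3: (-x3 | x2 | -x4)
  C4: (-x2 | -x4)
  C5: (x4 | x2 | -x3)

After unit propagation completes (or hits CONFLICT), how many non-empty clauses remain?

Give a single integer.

unit clause [1] forces x1=T; simplify:
  satisfied 1 clause(s); 4 remain; assigned so far: [1]
unit clause [-2] forces x2=F; simplify:
  drop 2 from [-3, 2, -4] -> [-3, -4]
  drop 2 from [4, 2, -3] -> [4, -3]
  satisfied 2 clause(s); 2 remain; assigned so far: [1, 2]

Answer: 2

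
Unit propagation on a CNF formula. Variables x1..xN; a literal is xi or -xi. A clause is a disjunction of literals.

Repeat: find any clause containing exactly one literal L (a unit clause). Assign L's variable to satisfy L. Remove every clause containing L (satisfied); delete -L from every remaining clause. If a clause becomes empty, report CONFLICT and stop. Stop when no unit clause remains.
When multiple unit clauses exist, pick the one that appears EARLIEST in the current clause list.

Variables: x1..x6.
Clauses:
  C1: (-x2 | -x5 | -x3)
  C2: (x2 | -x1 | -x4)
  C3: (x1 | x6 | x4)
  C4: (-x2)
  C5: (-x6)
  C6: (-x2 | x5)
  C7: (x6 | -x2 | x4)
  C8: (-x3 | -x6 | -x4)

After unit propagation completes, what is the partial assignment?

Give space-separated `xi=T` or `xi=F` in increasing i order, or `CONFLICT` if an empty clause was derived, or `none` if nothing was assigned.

Answer: x2=F x6=F

Derivation:
unit clause [-2] forces x2=F; simplify:
  drop 2 from [2, -1, -4] -> [-1, -4]
  satisfied 4 clause(s); 4 remain; assigned so far: [2]
unit clause [-6] forces x6=F; simplify:
  drop 6 from [1, 6, 4] -> [1, 4]
  satisfied 2 clause(s); 2 remain; assigned so far: [2, 6]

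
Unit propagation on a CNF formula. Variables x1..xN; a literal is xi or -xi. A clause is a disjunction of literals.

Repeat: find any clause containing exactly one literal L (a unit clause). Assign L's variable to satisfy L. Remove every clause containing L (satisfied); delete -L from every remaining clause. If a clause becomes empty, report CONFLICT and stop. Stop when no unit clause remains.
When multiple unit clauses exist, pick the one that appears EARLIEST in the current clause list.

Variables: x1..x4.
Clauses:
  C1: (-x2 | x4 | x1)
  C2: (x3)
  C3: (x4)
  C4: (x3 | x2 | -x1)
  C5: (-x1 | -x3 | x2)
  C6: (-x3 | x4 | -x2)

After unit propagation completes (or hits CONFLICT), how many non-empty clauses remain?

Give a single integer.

Answer: 1

Derivation:
unit clause [3] forces x3=T; simplify:
  drop -3 from [-1, -3, 2] -> [-1, 2]
  drop -3 from [-3, 4, -2] -> [4, -2]
  satisfied 2 clause(s); 4 remain; assigned so far: [3]
unit clause [4] forces x4=T; simplify:
  satisfied 3 clause(s); 1 remain; assigned so far: [3, 4]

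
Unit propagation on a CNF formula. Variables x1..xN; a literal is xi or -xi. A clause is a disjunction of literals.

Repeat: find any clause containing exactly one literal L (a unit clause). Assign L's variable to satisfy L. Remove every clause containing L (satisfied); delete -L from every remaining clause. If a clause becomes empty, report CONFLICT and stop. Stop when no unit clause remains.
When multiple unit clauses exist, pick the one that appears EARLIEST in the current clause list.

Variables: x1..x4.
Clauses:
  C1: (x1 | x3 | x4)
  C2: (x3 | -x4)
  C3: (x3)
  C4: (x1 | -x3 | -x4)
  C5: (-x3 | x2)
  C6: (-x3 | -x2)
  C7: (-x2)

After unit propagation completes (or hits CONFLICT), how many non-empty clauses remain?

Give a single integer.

Answer: 1

Derivation:
unit clause [3] forces x3=T; simplify:
  drop -3 from [1, -3, -4] -> [1, -4]
  drop -3 from [-3, 2] -> [2]
  drop -3 from [-3, -2] -> [-2]
  satisfied 3 clause(s); 4 remain; assigned so far: [3]
unit clause [2] forces x2=T; simplify:
  drop -2 from [-2] -> [] (empty!)
  drop -2 from [-2] -> [] (empty!)
  satisfied 1 clause(s); 3 remain; assigned so far: [2, 3]
CONFLICT (empty clause)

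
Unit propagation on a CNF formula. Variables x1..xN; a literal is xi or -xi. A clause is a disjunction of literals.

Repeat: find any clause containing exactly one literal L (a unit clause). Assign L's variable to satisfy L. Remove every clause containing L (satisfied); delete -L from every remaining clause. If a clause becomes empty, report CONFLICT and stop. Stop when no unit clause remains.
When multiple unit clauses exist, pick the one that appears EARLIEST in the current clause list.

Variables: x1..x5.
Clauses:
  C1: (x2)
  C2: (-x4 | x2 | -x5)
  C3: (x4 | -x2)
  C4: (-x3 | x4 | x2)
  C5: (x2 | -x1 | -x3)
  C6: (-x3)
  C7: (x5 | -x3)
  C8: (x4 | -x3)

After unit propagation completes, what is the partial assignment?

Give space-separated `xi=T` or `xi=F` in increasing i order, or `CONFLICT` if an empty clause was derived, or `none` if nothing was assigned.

Answer: x2=T x3=F x4=T

Derivation:
unit clause [2] forces x2=T; simplify:
  drop -2 from [4, -2] -> [4]
  satisfied 4 clause(s); 4 remain; assigned so far: [2]
unit clause [4] forces x4=T; simplify:
  satisfied 2 clause(s); 2 remain; assigned so far: [2, 4]
unit clause [-3] forces x3=F; simplify:
  satisfied 2 clause(s); 0 remain; assigned so far: [2, 3, 4]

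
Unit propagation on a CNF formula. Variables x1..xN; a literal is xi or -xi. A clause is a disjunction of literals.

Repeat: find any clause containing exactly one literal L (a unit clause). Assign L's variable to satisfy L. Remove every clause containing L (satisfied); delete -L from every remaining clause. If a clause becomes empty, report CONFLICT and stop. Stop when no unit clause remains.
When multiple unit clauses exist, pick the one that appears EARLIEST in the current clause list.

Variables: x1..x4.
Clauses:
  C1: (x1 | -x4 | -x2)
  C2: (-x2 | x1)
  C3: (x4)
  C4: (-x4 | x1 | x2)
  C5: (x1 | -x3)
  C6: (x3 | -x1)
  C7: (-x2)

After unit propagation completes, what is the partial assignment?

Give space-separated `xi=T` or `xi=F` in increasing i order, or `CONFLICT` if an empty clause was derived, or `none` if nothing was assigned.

Answer: x1=T x2=F x3=T x4=T

Derivation:
unit clause [4] forces x4=T; simplify:
  drop -4 from [1, -4, -2] -> [1, -2]
  drop -4 from [-4, 1, 2] -> [1, 2]
  satisfied 1 clause(s); 6 remain; assigned so far: [4]
unit clause [-2] forces x2=F; simplify:
  drop 2 from [1, 2] -> [1]
  satisfied 3 clause(s); 3 remain; assigned so far: [2, 4]
unit clause [1] forces x1=T; simplify:
  drop -1 from [3, -1] -> [3]
  satisfied 2 clause(s); 1 remain; assigned so far: [1, 2, 4]
unit clause [3] forces x3=T; simplify:
  satisfied 1 clause(s); 0 remain; assigned so far: [1, 2, 3, 4]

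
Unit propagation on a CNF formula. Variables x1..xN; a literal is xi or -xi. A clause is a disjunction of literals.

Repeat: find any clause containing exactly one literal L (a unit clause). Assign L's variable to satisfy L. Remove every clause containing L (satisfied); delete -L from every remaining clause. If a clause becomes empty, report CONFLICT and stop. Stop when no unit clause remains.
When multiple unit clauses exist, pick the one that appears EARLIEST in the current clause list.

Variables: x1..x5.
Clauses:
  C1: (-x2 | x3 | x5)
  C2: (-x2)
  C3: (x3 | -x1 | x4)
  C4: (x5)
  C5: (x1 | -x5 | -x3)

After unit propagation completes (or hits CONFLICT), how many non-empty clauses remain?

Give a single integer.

unit clause [-2] forces x2=F; simplify:
  satisfied 2 clause(s); 3 remain; assigned so far: [2]
unit clause [5] forces x5=T; simplify:
  drop -5 from [1, -5, -3] -> [1, -3]
  satisfied 1 clause(s); 2 remain; assigned so far: [2, 5]

Answer: 2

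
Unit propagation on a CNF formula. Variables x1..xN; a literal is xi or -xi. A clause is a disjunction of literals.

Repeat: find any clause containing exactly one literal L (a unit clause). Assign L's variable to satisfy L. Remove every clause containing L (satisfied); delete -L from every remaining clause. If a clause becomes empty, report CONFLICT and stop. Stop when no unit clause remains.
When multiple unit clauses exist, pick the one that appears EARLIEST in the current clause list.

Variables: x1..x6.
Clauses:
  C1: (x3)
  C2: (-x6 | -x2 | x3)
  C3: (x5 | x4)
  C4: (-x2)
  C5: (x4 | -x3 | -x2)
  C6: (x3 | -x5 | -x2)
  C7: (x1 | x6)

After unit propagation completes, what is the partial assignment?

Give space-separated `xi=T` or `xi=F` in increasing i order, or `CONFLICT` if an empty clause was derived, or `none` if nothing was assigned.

Answer: x2=F x3=T

Derivation:
unit clause [3] forces x3=T; simplify:
  drop -3 from [4, -3, -2] -> [4, -2]
  satisfied 3 clause(s); 4 remain; assigned so far: [3]
unit clause [-2] forces x2=F; simplify:
  satisfied 2 clause(s); 2 remain; assigned so far: [2, 3]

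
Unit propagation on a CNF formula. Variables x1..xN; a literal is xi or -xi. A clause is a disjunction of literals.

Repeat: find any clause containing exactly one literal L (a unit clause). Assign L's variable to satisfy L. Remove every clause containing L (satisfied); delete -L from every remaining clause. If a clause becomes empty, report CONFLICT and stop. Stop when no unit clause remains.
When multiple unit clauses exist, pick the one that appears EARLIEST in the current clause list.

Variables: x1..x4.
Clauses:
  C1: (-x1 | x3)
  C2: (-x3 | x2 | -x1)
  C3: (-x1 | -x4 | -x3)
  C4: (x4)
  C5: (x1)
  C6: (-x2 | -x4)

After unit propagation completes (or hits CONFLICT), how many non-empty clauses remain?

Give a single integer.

unit clause [4] forces x4=T; simplify:
  drop -4 from [-1, -4, -3] -> [-1, -3]
  drop -4 from [-2, -4] -> [-2]
  satisfied 1 clause(s); 5 remain; assigned so far: [4]
unit clause [1] forces x1=T; simplify:
  drop -1 from [-1, 3] -> [3]
  drop -1 from [-3, 2, -1] -> [-3, 2]
  drop -1 from [-1, -3] -> [-3]
  satisfied 1 clause(s); 4 remain; assigned so far: [1, 4]
unit clause [3] forces x3=T; simplify:
  drop -3 from [-3, 2] -> [2]
  drop -3 from [-3] -> [] (empty!)
  satisfied 1 clause(s); 3 remain; assigned so far: [1, 3, 4]
CONFLICT (empty clause)

Answer: 2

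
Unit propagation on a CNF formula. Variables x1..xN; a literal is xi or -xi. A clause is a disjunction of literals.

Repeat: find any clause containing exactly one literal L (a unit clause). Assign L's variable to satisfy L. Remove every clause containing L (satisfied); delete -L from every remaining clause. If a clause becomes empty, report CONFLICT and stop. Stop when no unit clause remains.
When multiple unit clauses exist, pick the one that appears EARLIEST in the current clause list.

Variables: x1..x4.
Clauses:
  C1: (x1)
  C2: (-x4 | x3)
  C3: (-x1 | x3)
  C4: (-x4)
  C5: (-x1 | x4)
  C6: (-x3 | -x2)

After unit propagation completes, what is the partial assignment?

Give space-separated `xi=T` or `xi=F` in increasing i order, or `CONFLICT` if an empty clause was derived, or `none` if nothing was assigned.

unit clause [1] forces x1=T; simplify:
  drop -1 from [-1, 3] -> [3]
  drop -1 from [-1, 4] -> [4]
  satisfied 1 clause(s); 5 remain; assigned so far: [1]
unit clause [3] forces x3=T; simplify:
  drop -3 from [-3, -2] -> [-2]
  satisfied 2 clause(s); 3 remain; assigned so far: [1, 3]
unit clause [-4] forces x4=F; simplify:
  drop 4 from [4] -> [] (empty!)
  satisfied 1 clause(s); 2 remain; assigned so far: [1, 3, 4]
CONFLICT (empty clause)

Answer: CONFLICT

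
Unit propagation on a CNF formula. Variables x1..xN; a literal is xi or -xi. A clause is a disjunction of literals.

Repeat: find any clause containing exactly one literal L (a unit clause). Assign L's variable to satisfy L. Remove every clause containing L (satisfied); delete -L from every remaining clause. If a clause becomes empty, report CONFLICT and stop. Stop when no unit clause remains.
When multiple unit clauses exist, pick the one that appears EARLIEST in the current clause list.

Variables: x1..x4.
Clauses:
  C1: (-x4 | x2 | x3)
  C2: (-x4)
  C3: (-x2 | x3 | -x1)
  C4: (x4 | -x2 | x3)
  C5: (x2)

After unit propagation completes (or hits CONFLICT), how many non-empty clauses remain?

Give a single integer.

unit clause [-4] forces x4=F; simplify:
  drop 4 from [4, -2, 3] -> [-2, 3]
  satisfied 2 clause(s); 3 remain; assigned so far: [4]
unit clause [2] forces x2=T; simplify:
  drop -2 from [-2, 3, -1] -> [3, -1]
  drop -2 from [-2, 3] -> [3]
  satisfied 1 clause(s); 2 remain; assigned so far: [2, 4]
unit clause [3] forces x3=T; simplify:
  satisfied 2 clause(s); 0 remain; assigned so far: [2, 3, 4]

Answer: 0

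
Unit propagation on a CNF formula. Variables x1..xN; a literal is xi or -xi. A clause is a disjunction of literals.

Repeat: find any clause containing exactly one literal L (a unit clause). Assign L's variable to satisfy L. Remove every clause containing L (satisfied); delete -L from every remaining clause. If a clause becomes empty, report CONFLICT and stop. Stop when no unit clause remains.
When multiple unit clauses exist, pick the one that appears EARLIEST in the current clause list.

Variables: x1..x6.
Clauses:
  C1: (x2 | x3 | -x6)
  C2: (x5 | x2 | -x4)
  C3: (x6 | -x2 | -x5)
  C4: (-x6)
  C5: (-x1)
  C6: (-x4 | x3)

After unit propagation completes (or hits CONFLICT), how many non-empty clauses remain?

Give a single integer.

Answer: 3

Derivation:
unit clause [-6] forces x6=F; simplify:
  drop 6 from [6, -2, -5] -> [-2, -5]
  satisfied 2 clause(s); 4 remain; assigned so far: [6]
unit clause [-1] forces x1=F; simplify:
  satisfied 1 clause(s); 3 remain; assigned so far: [1, 6]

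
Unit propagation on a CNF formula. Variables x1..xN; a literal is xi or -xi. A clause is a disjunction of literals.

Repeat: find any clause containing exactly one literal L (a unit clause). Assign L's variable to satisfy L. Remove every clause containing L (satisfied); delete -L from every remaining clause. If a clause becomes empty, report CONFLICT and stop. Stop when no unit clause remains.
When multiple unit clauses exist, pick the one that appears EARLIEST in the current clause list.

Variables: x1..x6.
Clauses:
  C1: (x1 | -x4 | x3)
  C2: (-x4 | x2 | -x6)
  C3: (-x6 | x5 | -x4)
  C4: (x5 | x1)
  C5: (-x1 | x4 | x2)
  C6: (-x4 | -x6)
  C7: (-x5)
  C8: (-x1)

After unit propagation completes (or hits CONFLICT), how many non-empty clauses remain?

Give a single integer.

unit clause [-5] forces x5=F; simplify:
  drop 5 from [-6, 5, -4] -> [-6, -4]
  drop 5 from [5, 1] -> [1]
  satisfied 1 clause(s); 7 remain; assigned so far: [5]
unit clause [1] forces x1=T; simplify:
  drop -1 from [-1, 4, 2] -> [4, 2]
  drop -1 from [-1] -> [] (empty!)
  satisfied 2 clause(s); 5 remain; assigned so far: [1, 5]
CONFLICT (empty clause)

Answer: 4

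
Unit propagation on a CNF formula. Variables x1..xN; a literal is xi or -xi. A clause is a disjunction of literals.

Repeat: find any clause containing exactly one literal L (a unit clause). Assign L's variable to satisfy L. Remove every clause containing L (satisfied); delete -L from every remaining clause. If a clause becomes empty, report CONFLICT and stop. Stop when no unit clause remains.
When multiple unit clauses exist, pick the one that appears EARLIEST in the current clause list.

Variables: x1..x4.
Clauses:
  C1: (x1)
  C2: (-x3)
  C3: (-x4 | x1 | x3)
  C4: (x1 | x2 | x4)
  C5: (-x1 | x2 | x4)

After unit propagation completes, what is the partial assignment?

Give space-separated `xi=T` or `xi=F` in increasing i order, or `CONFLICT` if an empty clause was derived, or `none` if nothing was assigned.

Answer: x1=T x3=F

Derivation:
unit clause [1] forces x1=T; simplify:
  drop -1 from [-1, 2, 4] -> [2, 4]
  satisfied 3 clause(s); 2 remain; assigned so far: [1]
unit clause [-3] forces x3=F; simplify:
  satisfied 1 clause(s); 1 remain; assigned so far: [1, 3]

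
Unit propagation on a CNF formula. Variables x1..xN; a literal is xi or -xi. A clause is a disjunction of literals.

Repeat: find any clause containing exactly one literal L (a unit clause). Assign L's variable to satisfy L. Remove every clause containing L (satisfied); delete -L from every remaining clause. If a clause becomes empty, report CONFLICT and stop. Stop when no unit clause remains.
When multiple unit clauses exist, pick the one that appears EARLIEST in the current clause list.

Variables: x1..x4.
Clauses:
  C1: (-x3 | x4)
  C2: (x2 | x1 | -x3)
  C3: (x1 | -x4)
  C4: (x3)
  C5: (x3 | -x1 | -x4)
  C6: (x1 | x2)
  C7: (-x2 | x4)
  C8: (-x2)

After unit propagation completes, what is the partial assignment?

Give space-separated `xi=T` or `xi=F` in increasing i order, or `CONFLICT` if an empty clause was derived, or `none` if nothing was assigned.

unit clause [3] forces x3=T; simplify:
  drop -3 from [-3, 4] -> [4]
  drop -3 from [2, 1, -3] -> [2, 1]
  satisfied 2 clause(s); 6 remain; assigned so far: [3]
unit clause [4] forces x4=T; simplify:
  drop -4 from [1, -4] -> [1]
  satisfied 2 clause(s); 4 remain; assigned so far: [3, 4]
unit clause [1] forces x1=T; simplify:
  satisfied 3 clause(s); 1 remain; assigned so far: [1, 3, 4]
unit clause [-2] forces x2=F; simplify:
  satisfied 1 clause(s); 0 remain; assigned so far: [1, 2, 3, 4]

Answer: x1=T x2=F x3=T x4=T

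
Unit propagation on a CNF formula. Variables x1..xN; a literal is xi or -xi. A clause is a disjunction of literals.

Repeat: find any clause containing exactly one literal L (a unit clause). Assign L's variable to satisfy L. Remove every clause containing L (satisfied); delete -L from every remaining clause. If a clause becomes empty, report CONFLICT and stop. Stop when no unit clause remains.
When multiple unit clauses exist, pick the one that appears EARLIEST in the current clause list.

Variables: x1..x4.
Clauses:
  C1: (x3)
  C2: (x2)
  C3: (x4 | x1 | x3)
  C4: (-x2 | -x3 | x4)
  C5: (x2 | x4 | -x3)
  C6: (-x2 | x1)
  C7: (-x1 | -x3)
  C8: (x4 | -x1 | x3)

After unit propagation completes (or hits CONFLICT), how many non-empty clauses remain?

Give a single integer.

unit clause [3] forces x3=T; simplify:
  drop -3 from [-2, -3, 4] -> [-2, 4]
  drop -3 from [2, 4, -3] -> [2, 4]
  drop -3 from [-1, -3] -> [-1]
  satisfied 3 clause(s); 5 remain; assigned so far: [3]
unit clause [2] forces x2=T; simplify:
  drop -2 from [-2, 4] -> [4]
  drop -2 from [-2, 1] -> [1]
  satisfied 2 clause(s); 3 remain; assigned so far: [2, 3]
unit clause [4] forces x4=T; simplify:
  satisfied 1 clause(s); 2 remain; assigned so far: [2, 3, 4]
unit clause [1] forces x1=T; simplify:
  drop -1 from [-1] -> [] (empty!)
  satisfied 1 clause(s); 1 remain; assigned so far: [1, 2, 3, 4]
CONFLICT (empty clause)

Answer: 0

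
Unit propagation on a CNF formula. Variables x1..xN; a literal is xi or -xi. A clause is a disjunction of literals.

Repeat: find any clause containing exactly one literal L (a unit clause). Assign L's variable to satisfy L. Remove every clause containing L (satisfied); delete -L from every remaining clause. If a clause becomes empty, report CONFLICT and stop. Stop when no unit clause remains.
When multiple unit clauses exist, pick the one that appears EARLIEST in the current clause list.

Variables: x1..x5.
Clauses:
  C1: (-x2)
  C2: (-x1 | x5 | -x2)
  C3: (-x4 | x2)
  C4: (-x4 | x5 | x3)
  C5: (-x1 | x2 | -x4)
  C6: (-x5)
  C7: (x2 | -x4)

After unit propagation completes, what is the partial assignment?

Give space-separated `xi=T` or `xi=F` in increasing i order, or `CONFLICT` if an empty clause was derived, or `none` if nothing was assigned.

unit clause [-2] forces x2=F; simplify:
  drop 2 from [-4, 2] -> [-4]
  drop 2 from [-1, 2, -4] -> [-1, -4]
  drop 2 from [2, -4] -> [-4]
  satisfied 2 clause(s); 5 remain; assigned so far: [2]
unit clause [-4] forces x4=F; simplify:
  satisfied 4 clause(s); 1 remain; assigned so far: [2, 4]
unit clause [-5] forces x5=F; simplify:
  satisfied 1 clause(s); 0 remain; assigned so far: [2, 4, 5]

Answer: x2=F x4=F x5=F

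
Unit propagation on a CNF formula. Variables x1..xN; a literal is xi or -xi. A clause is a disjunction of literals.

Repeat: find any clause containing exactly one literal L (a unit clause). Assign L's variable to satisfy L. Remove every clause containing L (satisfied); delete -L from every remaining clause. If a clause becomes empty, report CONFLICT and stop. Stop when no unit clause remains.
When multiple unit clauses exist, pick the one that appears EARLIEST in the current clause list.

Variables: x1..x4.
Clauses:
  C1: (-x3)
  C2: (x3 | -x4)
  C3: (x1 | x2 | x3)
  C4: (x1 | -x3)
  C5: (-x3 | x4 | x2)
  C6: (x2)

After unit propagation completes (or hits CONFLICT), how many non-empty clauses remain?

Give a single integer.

Answer: 0

Derivation:
unit clause [-3] forces x3=F; simplify:
  drop 3 from [3, -4] -> [-4]
  drop 3 from [1, 2, 3] -> [1, 2]
  satisfied 3 clause(s); 3 remain; assigned so far: [3]
unit clause [-4] forces x4=F; simplify:
  satisfied 1 clause(s); 2 remain; assigned so far: [3, 4]
unit clause [2] forces x2=T; simplify:
  satisfied 2 clause(s); 0 remain; assigned so far: [2, 3, 4]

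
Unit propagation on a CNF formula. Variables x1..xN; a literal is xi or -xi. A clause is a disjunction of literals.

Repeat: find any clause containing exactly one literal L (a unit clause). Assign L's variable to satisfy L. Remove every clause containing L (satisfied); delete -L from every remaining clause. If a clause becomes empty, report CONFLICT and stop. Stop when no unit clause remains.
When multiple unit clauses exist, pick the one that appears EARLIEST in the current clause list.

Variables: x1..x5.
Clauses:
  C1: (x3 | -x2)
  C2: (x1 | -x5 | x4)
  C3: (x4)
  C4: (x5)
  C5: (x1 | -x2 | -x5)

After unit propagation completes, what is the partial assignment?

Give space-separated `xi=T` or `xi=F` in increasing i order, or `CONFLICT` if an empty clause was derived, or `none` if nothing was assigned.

unit clause [4] forces x4=T; simplify:
  satisfied 2 clause(s); 3 remain; assigned so far: [4]
unit clause [5] forces x5=T; simplify:
  drop -5 from [1, -2, -5] -> [1, -2]
  satisfied 1 clause(s); 2 remain; assigned so far: [4, 5]

Answer: x4=T x5=T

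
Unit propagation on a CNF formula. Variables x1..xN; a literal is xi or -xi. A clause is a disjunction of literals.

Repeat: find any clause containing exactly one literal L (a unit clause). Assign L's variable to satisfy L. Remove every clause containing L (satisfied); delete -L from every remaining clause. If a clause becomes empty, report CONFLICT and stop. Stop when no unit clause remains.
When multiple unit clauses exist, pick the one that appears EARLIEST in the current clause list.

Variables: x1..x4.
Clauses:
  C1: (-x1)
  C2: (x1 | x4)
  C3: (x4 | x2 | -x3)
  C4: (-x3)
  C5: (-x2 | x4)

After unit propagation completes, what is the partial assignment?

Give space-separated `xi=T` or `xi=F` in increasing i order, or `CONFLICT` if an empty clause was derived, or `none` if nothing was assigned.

unit clause [-1] forces x1=F; simplify:
  drop 1 from [1, 4] -> [4]
  satisfied 1 clause(s); 4 remain; assigned so far: [1]
unit clause [4] forces x4=T; simplify:
  satisfied 3 clause(s); 1 remain; assigned so far: [1, 4]
unit clause [-3] forces x3=F; simplify:
  satisfied 1 clause(s); 0 remain; assigned so far: [1, 3, 4]

Answer: x1=F x3=F x4=T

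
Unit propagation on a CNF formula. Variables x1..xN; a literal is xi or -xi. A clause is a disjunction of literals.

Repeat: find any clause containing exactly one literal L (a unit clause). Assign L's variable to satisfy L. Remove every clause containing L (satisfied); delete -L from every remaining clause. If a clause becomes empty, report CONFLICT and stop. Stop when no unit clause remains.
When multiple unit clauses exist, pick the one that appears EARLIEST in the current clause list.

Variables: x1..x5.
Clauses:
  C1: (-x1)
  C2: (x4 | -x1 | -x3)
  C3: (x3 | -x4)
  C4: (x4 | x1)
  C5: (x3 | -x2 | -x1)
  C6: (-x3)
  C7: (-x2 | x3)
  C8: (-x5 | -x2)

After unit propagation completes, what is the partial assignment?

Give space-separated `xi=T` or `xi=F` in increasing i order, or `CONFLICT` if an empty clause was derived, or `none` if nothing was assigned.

Answer: CONFLICT

Derivation:
unit clause [-1] forces x1=F; simplify:
  drop 1 from [4, 1] -> [4]
  satisfied 3 clause(s); 5 remain; assigned so far: [1]
unit clause [4] forces x4=T; simplify:
  drop -4 from [3, -4] -> [3]
  satisfied 1 clause(s); 4 remain; assigned so far: [1, 4]
unit clause [3] forces x3=T; simplify:
  drop -3 from [-3] -> [] (empty!)
  satisfied 2 clause(s); 2 remain; assigned so far: [1, 3, 4]
CONFLICT (empty clause)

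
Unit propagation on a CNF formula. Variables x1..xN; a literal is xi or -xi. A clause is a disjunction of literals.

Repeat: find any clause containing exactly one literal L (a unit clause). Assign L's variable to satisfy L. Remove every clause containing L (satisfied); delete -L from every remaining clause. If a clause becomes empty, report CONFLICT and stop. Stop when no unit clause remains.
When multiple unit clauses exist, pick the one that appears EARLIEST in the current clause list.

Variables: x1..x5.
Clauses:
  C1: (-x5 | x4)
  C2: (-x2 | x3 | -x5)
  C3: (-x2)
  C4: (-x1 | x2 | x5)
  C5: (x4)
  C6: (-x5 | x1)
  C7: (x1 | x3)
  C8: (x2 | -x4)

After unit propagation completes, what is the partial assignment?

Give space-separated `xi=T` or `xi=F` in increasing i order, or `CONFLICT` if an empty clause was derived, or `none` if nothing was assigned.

unit clause [-2] forces x2=F; simplify:
  drop 2 from [-1, 2, 5] -> [-1, 5]
  drop 2 from [2, -4] -> [-4]
  satisfied 2 clause(s); 6 remain; assigned so far: [2]
unit clause [4] forces x4=T; simplify:
  drop -4 from [-4] -> [] (empty!)
  satisfied 2 clause(s); 4 remain; assigned so far: [2, 4]
CONFLICT (empty clause)

Answer: CONFLICT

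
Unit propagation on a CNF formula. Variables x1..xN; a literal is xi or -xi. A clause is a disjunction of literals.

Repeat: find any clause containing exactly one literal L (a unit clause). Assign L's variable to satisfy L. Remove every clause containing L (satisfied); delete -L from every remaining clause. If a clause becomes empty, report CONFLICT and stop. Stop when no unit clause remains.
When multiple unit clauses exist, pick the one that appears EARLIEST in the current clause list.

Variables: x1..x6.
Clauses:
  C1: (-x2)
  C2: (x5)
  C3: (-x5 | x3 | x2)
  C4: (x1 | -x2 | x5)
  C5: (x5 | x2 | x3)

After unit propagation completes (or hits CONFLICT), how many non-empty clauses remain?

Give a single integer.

Answer: 0

Derivation:
unit clause [-2] forces x2=F; simplify:
  drop 2 from [-5, 3, 2] -> [-5, 3]
  drop 2 from [5, 2, 3] -> [5, 3]
  satisfied 2 clause(s); 3 remain; assigned so far: [2]
unit clause [5] forces x5=T; simplify:
  drop -5 from [-5, 3] -> [3]
  satisfied 2 clause(s); 1 remain; assigned so far: [2, 5]
unit clause [3] forces x3=T; simplify:
  satisfied 1 clause(s); 0 remain; assigned so far: [2, 3, 5]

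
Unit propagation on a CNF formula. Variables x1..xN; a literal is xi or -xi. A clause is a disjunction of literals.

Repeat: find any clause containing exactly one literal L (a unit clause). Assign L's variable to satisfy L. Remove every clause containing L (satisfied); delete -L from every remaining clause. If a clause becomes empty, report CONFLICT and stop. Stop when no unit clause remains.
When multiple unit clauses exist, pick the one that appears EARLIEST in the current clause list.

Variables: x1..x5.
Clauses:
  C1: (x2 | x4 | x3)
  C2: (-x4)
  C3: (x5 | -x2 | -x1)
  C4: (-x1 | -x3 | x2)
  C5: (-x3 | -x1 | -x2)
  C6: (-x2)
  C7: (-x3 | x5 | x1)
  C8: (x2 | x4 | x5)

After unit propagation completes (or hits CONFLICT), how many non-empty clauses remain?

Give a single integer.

Answer: 0

Derivation:
unit clause [-4] forces x4=F; simplify:
  drop 4 from [2, 4, 3] -> [2, 3]
  drop 4 from [2, 4, 5] -> [2, 5]
  satisfied 1 clause(s); 7 remain; assigned so far: [4]
unit clause [-2] forces x2=F; simplify:
  drop 2 from [2, 3] -> [3]
  drop 2 from [-1, -3, 2] -> [-1, -3]
  drop 2 from [2, 5] -> [5]
  satisfied 3 clause(s); 4 remain; assigned so far: [2, 4]
unit clause [3] forces x3=T; simplify:
  drop -3 from [-1, -3] -> [-1]
  drop -3 from [-3, 5, 1] -> [5, 1]
  satisfied 1 clause(s); 3 remain; assigned so far: [2, 3, 4]
unit clause [-1] forces x1=F; simplify:
  drop 1 from [5, 1] -> [5]
  satisfied 1 clause(s); 2 remain; assigned so far: [1, 2, 3, 4]
unit clause [5] forces x5=T; simplify:
  satisfied 2 clause(s); 0 remain; assigned so far: [1, 2, 3, 4, 5]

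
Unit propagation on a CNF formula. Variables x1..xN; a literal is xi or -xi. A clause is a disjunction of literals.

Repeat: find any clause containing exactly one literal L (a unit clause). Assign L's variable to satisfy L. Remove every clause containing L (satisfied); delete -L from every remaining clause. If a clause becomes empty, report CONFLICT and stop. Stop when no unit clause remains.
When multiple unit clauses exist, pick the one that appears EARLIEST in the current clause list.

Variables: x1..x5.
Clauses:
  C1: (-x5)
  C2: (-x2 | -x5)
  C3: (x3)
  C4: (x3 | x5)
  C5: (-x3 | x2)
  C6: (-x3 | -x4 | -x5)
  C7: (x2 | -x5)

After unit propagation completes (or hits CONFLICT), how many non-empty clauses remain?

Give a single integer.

Answer: 0

Derivation:
unit clause [-5] forces x5=F; simplify:
  drop 5 from [3, 5] -> [3]
  satisfied 4 clause(s); 3 remain; assigned so far: [5]
unit clause [3] forces x3=T; simplify:
  drop -3 from [-3, 2] -> [2]
  satisfied 2 clause(s); 1 remain; assigned so far: [3, 5]
unit clause [2] forces x2=T; simplify:
  satisfied 1 clause(s); 0 remain; assigned so far: [2, 3, 5]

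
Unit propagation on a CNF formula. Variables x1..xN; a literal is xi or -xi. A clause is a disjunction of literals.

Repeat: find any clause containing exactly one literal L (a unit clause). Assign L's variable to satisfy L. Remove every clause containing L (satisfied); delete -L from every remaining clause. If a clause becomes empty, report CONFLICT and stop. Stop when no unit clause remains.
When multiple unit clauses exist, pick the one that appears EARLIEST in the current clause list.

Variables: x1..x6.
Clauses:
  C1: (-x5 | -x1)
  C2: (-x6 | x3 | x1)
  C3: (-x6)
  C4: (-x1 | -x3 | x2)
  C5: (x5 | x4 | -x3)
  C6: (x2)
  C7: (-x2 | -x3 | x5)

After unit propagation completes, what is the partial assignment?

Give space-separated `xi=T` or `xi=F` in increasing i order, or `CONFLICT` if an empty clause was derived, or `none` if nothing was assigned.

unit clause [-6] forces x6=F; simplify:
  satisfied 2 clause(s); 5 remain; assigned so far: [6]
unit clause [2] forces x2=T; simplify:
  drop -2 from [-2, -3, 5] -> [-3, 5]
  satisfied 2 clause(s); 3 remain; assigned so far: [2, 6]

Answer: x2=T x6=F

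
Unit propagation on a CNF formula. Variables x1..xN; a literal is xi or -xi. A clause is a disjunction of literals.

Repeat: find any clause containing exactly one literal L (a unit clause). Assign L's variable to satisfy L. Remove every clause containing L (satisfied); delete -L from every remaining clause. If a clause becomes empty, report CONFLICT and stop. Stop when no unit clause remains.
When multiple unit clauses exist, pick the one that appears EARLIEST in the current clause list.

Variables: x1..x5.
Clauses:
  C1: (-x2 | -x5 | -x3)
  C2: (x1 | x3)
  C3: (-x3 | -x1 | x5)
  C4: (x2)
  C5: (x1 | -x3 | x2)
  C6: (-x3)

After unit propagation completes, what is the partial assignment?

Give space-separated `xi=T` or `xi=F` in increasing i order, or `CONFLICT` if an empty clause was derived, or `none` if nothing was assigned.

Answer: x1=T x2=T x3=F

Derivation:
unit clause [2] forces x2=T; simplify:
  drop -2 from [-2, -5, -3] -> [-5, -3]
  satisfied 2 clause(s); 4 remain; assigned so far: [2]
unit clause [-3] forces x3=F; simplify:
  drop 3 from [1, 3] -> [1]
  satisfied 3 clause(s); 1 remain; assigned so far: [2, 3]
unit clause [1] forces x1=T; simplify:
  satisfied 1 clause(s); 0 remain; assigned so far: [1, 2, 3]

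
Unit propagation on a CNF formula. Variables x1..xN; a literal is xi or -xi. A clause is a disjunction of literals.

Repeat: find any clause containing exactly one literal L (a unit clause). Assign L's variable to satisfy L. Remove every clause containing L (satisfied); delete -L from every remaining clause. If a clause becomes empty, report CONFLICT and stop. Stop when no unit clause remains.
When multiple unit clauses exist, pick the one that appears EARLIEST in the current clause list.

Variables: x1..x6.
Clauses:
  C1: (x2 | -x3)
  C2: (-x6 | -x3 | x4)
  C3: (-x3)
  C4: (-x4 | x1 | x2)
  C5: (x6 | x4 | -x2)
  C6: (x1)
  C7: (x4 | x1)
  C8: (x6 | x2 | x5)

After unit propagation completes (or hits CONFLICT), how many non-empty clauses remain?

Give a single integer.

unit clause [-3] forces x3=F; simplify:
  satisfied 3 clause(s); 5 remain; assigned so far: [3]
unit clause [1] forces x1=T; simplify:
  satisfied 3 clause(s); 2 remain; assigned so far: [1, 3]

Answer: 2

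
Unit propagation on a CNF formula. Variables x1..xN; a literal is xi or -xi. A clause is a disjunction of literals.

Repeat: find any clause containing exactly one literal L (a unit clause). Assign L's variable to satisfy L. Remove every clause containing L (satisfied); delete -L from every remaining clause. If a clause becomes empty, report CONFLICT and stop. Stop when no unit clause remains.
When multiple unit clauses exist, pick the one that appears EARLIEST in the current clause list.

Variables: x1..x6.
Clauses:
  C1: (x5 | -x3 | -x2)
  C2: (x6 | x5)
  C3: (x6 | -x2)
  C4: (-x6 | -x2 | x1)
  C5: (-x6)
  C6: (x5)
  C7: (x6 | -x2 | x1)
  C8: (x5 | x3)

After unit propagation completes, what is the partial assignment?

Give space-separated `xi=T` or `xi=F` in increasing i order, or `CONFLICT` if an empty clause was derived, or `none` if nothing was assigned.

unit clause [-6] forces x6=F; simplify:
  drop 6 from [6, 5] -> [5]
  drop 6 from [6, -2] -> [-2]
  drop 6 from [6, -2, 1] -> [-2, 1]
  satisfied 2 clause(s); 6 remain; assigned so far: [6]
unit clause [5] forces x5=T; simplify:
  satisfied 4 clause(s); 2 remain; assigned so far: [5, 6]
unit clause [-2] forces x2=F; simplify:
  satisfied 2 clause(s); 0 remain; assigned so far: [2, 5, 6]

Answer: x2=F x5=T x6=F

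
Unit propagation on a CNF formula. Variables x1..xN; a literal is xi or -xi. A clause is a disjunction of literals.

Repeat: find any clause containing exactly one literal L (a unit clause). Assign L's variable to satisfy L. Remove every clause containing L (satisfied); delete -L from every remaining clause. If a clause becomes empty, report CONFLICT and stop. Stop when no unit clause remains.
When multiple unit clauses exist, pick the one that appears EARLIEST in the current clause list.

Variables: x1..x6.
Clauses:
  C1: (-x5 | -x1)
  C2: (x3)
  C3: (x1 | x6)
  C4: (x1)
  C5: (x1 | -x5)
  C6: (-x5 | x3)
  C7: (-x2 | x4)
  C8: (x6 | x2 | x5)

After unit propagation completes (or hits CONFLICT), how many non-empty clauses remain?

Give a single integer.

unit clause [3] forces x3=T; simplify:
  satisfied 2 clause(s); 6 remain; assigned so far: [3]
unit clause [1] forces x1=T; simplify:
  drop -1 from [-5, -1] -> [-5]
  satisfied 3 clause(s); 3 remain; assigned so far: [1, 3]
unit clause [-5] forces x5=F; simplify:
  drop 5 from [6, 2, 5] -> [6, 2]
  satisfied 1 clause(s); 2 remain; assigned so far: [1, 3, 5]

Answer: 2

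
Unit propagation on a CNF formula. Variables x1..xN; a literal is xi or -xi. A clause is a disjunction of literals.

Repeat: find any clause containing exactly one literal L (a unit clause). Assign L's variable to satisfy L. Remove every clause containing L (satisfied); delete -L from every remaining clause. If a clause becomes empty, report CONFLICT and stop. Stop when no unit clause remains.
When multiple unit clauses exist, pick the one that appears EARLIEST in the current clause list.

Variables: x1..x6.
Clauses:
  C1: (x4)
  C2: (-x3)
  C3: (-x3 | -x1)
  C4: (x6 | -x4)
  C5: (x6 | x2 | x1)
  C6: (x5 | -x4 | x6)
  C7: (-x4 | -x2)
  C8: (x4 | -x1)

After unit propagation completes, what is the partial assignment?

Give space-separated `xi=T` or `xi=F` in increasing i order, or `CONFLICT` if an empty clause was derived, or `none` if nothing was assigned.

unit clause [4] forces x4=T; simplify:
  drop -4 from [6, -4] -> [6]
  drop -4 from [5, -4, 6] -> [5, 6]
  drop -4 from [-4, -2] -> [-2]
  satisfied 2 clause(s); 6 remain; assigned so far: [4]
unit clause [-3] forces x3=F; simplify:
  satisfied 2 clause(s); 4 remain; assigned so far: [3, 4]
unit clause [6] forces x6=T; simplify:
  satisfied 3 clause(s); 1 remain; assigned so far: [3, 4, 6]
unit clause [-2] forces x2=F; simplify:
  satisfied 1 clause(s); 0 remain; assigned so far: [2, 3, 4, 6]

Answer: x2=F x3=F x4=T x6=T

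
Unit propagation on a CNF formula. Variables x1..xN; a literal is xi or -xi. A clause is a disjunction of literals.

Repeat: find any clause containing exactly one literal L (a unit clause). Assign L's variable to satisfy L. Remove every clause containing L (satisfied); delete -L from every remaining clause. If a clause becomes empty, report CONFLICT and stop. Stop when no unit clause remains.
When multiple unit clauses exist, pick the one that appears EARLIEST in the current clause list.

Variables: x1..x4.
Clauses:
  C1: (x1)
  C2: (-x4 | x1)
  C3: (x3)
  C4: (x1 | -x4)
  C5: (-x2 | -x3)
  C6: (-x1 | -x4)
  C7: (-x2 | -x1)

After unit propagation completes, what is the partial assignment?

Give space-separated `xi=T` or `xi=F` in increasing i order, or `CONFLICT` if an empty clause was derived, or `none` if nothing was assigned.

unit clause [1] forces x1=T; simplify:
  drop -1 from [-1, -4] -> [-4]
  drop -1 from [-2, -1] -> [-2]
  satisfied 3 clause(s); 4 remain; assigned so far: [1]
unit clause [3] forces x3=T; simplify:
  drop -3 from [-2, -3] -> [-2]
  satisfied 1 clause(s); 3 remain; assigned so far: [1, 3]
unit clause [-2] forces x2=F; simplify:
  satisfied 2 clause(s); 1 remain; assigned so far: [1, 2, 3]
unit clause [-4] forces x4=F; simplify:
  satisfied 1 clause(s); 0 remain; assigned so far: [1, 2, 3, 4]

Answer: x1=T x2=F x3=T x4=F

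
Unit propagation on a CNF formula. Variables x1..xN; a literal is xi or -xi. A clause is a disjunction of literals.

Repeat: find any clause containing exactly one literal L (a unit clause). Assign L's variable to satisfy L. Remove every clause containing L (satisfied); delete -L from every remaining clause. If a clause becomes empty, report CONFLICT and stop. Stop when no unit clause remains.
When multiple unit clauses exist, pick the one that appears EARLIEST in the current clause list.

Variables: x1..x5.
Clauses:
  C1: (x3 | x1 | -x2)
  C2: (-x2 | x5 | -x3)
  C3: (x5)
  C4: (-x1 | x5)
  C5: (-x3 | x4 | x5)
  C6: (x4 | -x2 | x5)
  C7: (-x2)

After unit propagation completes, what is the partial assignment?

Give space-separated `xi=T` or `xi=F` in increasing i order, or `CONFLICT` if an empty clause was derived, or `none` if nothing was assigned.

Answer: x2=F x5=T

Derivation:
unit clause [5] forces x5=T; simplify:
  satisfied 5 clause(s); 2 remain; assigned so far: [5]
unit clause [-2] forces x2=F; simplify:
  satisfied 2 clause(s); 0 remain; assigned so far: [2, 5]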